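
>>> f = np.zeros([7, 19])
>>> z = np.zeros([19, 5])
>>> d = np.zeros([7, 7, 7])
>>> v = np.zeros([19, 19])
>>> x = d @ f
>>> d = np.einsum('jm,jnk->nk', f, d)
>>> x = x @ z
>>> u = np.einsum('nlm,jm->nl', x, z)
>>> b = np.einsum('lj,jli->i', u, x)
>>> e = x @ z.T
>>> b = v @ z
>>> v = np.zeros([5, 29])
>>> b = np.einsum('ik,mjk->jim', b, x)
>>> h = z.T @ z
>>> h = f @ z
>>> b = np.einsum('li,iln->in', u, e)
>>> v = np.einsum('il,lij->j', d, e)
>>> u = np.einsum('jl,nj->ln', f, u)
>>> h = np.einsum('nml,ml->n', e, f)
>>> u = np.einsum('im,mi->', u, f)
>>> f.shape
(7, 19)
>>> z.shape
(19, 5)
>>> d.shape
(7, 7)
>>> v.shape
(19,)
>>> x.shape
(7, 7, 5)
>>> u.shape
()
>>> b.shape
(7, 19)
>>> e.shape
(7, 7, 19)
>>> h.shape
(7,)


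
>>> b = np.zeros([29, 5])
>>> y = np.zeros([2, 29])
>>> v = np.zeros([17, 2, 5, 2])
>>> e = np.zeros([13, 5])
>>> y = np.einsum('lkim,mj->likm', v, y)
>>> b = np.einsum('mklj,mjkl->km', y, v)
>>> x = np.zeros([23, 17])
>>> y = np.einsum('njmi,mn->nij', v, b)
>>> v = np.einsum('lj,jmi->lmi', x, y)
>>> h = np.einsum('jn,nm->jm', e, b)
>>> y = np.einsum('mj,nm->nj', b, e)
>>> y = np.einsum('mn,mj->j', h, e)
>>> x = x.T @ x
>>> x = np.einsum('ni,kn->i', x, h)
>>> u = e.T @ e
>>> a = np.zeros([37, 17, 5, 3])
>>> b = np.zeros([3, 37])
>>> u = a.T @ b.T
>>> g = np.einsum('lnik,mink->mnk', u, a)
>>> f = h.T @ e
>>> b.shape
(3, 37)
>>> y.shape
(5,)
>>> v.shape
(23, 2, 2)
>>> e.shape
(13, 5)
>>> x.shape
(17,)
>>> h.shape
(13, 17)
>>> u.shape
(3, 5, 17, 3)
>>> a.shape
(37, 17, 5, 3)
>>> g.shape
(37, 5, 3)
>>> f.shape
(17, 5)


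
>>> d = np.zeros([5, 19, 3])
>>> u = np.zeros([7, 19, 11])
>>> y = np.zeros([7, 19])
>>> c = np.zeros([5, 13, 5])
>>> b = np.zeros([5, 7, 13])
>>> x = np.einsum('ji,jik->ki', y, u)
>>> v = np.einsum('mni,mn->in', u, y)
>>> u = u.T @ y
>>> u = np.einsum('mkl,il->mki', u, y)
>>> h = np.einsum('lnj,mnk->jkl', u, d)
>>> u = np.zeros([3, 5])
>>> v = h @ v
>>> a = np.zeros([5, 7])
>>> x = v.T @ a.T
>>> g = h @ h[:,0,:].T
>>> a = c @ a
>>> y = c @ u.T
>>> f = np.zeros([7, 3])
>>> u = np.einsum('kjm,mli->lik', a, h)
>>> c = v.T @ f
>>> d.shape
(5, 19, 3)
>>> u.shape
(3, 11, 5)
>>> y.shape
(5, 13, 3)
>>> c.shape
(19, 3, 3)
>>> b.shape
(5, 7, 13)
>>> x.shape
(19, 3, 5)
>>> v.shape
(7, 3, 19)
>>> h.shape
(7, 3, 11)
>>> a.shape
(5, 13, 7)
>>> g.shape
(7, 3, 7)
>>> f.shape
(7, 3)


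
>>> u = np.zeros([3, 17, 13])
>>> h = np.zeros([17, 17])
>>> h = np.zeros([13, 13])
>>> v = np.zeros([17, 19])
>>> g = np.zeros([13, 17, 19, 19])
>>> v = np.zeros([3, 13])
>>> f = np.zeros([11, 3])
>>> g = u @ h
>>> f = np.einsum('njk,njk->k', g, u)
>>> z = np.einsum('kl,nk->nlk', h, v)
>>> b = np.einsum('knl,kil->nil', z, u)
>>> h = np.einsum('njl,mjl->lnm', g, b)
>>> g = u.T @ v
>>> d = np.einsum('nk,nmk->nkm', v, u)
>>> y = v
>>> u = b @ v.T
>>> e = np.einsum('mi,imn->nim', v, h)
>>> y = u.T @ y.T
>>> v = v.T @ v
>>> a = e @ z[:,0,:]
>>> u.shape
(13, 17, 3)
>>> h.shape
(13, 3, 13)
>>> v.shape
(13, 13)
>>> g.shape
(13, 17, 13)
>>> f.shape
(13,)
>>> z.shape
(3, 13, 13)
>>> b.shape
(13, 17, 13)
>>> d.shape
(3, 13, 17)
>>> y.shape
(3, 17, 3)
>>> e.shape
(13, 13, 3)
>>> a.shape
(13, 13, 13)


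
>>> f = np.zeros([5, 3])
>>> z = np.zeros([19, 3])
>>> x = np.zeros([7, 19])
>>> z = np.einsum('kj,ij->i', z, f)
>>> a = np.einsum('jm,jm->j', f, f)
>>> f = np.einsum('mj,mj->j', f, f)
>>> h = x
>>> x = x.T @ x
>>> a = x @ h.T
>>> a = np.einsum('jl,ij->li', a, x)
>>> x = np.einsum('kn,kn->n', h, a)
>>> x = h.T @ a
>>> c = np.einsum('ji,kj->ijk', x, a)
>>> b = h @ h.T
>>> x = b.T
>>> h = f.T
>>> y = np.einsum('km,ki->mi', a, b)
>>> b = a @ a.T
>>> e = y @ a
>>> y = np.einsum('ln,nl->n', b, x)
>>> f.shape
(3,)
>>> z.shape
(5,)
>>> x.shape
(7, 7)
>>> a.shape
(7, 19)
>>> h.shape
(3,)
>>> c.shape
(19, 19, 7)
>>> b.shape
(7, 7)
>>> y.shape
(7,)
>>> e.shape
(19, 19)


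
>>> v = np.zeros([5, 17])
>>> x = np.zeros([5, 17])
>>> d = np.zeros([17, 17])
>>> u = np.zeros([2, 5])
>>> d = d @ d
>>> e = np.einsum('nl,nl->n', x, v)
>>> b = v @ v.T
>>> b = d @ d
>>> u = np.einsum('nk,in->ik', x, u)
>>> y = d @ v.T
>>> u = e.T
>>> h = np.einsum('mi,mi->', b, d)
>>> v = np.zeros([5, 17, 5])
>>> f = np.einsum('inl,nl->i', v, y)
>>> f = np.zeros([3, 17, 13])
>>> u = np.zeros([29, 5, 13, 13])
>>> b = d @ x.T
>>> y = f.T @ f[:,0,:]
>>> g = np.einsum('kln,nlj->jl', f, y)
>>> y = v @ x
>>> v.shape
(5, 17, 5)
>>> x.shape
(5, 17)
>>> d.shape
(17, 17)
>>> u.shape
(29, 5, 13, 13)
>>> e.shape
(5,)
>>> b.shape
(17, 5)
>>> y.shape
(5, 17, 17)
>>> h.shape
()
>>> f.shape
(3, 17, 13)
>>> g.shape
(13, 17)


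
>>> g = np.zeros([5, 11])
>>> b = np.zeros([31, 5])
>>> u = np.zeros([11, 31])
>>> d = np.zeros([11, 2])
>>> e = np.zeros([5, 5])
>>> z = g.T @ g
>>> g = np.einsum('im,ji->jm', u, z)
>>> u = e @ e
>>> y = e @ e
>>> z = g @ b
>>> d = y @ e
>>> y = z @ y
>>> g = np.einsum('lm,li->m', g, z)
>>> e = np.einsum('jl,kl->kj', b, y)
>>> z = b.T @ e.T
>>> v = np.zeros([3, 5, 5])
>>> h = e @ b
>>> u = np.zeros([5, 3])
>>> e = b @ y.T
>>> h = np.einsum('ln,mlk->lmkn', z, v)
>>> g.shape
(31,)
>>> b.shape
(31, 5)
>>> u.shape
(5, 3)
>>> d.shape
(5, 5)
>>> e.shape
(31, 11)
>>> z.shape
(5, 11)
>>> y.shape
(11, 5)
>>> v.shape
(3, 5, 5)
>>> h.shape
(5, 3, 5, 11)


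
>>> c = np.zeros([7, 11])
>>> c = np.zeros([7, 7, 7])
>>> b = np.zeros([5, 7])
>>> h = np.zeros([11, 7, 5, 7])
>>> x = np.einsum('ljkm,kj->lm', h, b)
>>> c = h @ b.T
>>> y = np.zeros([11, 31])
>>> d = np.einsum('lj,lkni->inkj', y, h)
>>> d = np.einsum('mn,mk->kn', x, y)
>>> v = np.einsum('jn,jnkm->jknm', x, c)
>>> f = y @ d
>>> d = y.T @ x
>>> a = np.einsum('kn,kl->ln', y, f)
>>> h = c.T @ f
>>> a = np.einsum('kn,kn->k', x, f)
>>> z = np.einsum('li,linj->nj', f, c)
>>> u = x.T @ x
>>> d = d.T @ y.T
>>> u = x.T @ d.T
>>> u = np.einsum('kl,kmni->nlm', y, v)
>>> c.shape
(11, 7, 5, 5)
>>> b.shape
(5, 7)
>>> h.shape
(5, 5, 7, 7)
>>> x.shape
(11, 7)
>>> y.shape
(11, 31)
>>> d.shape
(7, 11)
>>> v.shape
(11, 5, 7, 5)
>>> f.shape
(11, 7)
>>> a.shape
(11,)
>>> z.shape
(5, 5)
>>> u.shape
(7, 31, 5)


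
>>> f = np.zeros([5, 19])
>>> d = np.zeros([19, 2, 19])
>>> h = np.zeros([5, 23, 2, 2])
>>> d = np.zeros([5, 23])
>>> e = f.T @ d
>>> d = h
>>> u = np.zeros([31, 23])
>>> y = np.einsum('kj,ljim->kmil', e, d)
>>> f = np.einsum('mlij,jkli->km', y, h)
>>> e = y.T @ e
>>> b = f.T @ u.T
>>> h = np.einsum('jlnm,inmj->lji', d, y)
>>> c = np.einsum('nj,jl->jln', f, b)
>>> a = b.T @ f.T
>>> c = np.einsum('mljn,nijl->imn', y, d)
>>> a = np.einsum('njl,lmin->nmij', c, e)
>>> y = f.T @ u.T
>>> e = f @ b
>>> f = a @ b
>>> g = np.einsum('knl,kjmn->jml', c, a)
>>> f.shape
(23, 2, 2, 31)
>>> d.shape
(5, 23, 2, 2)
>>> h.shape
(23, 5, 19)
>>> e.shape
(23, 31)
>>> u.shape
(31, 23)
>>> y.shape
(19, 31)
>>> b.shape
(19, 31)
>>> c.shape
(23, 19, 5)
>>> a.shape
(23, 2, 2, 19)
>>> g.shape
(2, 2, 5)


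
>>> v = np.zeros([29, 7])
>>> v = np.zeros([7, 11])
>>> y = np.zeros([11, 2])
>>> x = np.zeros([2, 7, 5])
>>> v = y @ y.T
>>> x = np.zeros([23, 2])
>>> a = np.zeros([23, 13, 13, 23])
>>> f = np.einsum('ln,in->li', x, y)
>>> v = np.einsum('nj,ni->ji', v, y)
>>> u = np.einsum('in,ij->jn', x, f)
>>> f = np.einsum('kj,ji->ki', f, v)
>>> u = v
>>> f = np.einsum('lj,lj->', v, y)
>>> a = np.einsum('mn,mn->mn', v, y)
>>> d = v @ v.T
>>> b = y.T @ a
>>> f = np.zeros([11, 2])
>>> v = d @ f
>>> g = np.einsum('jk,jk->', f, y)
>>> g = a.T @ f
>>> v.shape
(11, 2)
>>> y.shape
(11, 2)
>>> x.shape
(23, 2)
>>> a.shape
(11, 2)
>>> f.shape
(11, 2)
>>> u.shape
(11, 2)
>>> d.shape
(11, 11)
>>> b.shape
(2, 2)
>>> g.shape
(2, 2)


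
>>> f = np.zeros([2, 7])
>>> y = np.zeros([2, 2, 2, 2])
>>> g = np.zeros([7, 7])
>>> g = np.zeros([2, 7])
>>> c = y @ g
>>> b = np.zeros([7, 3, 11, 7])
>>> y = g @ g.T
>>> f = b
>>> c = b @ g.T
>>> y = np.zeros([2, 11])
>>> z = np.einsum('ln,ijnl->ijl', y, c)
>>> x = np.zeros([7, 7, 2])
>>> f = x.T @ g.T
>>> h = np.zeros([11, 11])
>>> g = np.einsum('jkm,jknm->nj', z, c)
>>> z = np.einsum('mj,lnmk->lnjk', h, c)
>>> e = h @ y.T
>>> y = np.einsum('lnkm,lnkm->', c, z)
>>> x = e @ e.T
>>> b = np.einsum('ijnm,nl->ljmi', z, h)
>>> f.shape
(2, 7, 2)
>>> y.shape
()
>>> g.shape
(11, 7)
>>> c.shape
(7, 3, 11, 2)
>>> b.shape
(11, 3, 2, 7)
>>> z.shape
(7, 3, 11, 2)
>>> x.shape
(11, 11)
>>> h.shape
(11, 11)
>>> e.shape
(11, 2)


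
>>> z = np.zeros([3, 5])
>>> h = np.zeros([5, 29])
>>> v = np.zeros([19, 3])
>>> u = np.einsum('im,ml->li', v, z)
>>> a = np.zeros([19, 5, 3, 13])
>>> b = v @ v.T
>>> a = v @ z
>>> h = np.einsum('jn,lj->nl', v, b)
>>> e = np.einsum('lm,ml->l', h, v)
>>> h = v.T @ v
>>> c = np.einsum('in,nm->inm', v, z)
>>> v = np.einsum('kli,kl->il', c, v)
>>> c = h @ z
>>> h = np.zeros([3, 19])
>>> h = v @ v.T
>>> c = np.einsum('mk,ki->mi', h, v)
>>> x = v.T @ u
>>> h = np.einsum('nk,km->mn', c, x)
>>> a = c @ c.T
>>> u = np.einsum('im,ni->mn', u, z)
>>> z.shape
(3, 5)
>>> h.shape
(19, 5)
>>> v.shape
(5, 3)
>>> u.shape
(19, 3)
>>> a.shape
(5, 5)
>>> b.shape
(19, 19)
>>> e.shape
(3,)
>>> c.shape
(5, 3)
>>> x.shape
(3, 19)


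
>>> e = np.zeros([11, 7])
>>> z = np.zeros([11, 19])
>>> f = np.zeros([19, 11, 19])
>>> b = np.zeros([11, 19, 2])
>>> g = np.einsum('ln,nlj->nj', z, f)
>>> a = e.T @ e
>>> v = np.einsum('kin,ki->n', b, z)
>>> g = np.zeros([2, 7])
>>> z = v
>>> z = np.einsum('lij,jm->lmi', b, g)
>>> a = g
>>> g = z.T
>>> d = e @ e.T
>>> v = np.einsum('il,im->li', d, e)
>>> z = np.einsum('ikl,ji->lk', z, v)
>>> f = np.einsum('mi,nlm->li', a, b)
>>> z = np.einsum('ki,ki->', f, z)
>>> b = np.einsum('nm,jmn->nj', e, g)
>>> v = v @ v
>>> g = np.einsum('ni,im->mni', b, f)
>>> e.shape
(11, 7)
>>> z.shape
()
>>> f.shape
(19, 7)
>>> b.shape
(11, 19)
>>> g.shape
(7, 11, 19)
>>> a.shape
(2, 7)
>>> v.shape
(11, 11)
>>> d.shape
(11, 11)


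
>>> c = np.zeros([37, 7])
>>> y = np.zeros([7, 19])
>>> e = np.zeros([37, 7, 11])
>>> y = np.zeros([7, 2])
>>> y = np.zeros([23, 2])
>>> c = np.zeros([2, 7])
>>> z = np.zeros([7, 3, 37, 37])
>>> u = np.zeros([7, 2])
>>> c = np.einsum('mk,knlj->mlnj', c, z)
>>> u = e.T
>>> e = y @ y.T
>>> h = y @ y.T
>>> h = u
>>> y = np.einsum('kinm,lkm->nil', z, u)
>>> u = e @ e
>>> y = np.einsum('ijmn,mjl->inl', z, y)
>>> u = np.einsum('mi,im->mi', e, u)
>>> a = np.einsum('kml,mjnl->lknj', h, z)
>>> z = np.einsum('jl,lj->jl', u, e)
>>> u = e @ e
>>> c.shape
(2, 37, 3, 37)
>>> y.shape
(7, 37, 11)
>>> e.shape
(23, 23)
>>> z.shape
(23, 23)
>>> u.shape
(23, 23)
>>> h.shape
(11, 7, 37)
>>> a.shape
(37, 11, 37, 3)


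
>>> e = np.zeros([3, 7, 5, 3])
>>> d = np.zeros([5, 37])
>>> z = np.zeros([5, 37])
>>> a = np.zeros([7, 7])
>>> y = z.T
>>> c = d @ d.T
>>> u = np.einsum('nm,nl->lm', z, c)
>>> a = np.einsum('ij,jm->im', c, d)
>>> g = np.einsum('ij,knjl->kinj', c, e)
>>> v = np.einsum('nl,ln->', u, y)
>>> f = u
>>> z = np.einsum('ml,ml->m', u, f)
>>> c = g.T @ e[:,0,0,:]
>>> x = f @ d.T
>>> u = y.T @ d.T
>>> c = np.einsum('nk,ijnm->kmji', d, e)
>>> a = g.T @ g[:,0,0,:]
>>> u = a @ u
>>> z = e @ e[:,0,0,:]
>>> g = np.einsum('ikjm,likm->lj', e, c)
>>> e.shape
(3, 7, 5, 3)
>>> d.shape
(5, 37)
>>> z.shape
(3, 7, 5, 3)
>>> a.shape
(5, 7, 5, 5)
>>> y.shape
(37, 5)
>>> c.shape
(37, 3, 7, 3)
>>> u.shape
(5, 7, 5, 5)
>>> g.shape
(37, 5)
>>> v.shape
()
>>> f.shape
(5, 37)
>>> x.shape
(5, 5)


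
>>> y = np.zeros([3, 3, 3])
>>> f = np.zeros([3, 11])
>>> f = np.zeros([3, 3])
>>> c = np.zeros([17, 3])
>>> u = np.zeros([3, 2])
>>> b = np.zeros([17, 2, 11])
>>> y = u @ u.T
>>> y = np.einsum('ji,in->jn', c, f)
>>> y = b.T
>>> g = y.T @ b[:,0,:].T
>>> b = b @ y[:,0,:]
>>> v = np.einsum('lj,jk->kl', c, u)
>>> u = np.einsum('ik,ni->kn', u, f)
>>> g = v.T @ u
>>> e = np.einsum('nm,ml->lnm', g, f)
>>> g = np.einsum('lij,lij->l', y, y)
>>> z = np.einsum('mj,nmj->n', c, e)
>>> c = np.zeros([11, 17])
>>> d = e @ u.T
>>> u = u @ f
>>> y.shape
(11, 2, 17)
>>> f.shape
(3, 3)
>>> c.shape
(11, 17)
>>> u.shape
(2, 3)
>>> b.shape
(17, 2, 17)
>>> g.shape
(11,)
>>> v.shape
(2, 17)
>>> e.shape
(3, 17, 3)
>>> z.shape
(3,)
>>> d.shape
(3, 17, 2)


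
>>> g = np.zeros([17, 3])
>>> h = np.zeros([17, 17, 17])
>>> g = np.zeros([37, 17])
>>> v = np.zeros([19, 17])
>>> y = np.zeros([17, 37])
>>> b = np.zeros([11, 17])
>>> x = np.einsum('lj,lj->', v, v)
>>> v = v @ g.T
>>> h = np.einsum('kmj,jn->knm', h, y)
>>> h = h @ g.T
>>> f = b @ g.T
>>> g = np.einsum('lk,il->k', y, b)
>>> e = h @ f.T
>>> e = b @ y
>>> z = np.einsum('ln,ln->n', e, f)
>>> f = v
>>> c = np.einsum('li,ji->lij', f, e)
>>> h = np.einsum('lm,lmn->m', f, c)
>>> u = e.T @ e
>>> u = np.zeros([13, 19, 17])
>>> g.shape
(37,)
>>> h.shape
(37,)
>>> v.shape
(19, 37)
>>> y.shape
(17, 37)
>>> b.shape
(11, 17)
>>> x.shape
()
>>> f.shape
(19, 37)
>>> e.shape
(11, 37)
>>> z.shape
(37,)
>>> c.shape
(19, 37, 11)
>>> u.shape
(13, 19, 17)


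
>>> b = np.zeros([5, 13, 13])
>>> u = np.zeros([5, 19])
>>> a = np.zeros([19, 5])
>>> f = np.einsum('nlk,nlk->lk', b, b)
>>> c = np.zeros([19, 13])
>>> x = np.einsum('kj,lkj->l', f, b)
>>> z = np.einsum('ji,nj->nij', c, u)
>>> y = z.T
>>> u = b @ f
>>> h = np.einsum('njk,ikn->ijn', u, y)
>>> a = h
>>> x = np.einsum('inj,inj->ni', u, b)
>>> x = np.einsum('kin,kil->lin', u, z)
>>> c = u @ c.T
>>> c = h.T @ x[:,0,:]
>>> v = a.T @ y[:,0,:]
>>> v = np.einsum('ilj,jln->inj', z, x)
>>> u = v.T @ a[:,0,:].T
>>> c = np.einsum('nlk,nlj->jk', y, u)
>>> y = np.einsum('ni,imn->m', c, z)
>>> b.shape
(5, 13, 13)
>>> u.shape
(19, 13, 19)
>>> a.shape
(19, 13, 5)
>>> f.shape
(13, 13)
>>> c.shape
(19, 5)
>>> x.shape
(19, 13, 13)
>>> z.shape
(5, 13, 19)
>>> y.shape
(13,)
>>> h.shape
(19, 13, 5)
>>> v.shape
(5, 13, 19)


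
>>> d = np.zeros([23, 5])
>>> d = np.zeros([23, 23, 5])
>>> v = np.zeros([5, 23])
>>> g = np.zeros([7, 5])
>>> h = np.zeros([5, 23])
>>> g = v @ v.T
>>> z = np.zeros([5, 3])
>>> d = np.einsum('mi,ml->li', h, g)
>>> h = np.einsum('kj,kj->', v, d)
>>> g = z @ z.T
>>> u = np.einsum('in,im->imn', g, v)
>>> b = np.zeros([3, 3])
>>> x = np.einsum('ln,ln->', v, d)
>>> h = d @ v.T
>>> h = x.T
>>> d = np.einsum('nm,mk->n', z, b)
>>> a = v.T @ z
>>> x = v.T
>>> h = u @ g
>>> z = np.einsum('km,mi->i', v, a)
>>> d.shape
(5,)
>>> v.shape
(5, 23)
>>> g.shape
(5, 5)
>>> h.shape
(5, 23, 5)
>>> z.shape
(3,)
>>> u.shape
(5, 23, 5)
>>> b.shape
(3, 3)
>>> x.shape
(23, 5)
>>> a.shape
(23, 3)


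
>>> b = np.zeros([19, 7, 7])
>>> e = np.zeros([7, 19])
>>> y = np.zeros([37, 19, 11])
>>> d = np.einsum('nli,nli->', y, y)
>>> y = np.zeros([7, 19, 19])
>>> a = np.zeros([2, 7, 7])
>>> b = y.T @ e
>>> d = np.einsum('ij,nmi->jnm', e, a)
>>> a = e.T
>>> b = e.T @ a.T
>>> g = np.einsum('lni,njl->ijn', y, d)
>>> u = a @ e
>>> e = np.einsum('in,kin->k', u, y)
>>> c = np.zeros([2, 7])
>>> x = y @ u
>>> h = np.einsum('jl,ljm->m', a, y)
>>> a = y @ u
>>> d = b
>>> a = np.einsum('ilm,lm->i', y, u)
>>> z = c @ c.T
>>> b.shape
(19, 19)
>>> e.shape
(7,)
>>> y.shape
(7, 19, 19)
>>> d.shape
(19, 19)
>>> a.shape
(7,)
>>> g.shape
(19, 2, 19)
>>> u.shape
(19, 19)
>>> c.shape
(2, 7)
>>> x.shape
(7, 19, 19)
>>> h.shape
(19,)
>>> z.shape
(2, 2)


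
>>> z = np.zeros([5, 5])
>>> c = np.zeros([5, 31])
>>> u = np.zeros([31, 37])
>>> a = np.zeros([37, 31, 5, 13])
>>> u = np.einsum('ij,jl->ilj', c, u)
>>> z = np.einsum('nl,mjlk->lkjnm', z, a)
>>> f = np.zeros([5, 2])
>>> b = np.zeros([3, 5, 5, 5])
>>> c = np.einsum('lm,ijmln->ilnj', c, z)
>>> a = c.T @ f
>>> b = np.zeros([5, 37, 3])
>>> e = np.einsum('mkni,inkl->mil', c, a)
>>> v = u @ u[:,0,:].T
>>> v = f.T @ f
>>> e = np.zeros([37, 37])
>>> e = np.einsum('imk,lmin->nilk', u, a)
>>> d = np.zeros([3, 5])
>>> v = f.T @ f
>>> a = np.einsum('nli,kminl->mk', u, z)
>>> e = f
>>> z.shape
(5, 13, 31, 5, 37)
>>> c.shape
(5, 5, 37, 13)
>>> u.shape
(5, 37, 31)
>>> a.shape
(13, 5)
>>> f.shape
(5, 2)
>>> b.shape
(5, 37, 3)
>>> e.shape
(5, 2)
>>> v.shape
(2, 2)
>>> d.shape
(3, 5)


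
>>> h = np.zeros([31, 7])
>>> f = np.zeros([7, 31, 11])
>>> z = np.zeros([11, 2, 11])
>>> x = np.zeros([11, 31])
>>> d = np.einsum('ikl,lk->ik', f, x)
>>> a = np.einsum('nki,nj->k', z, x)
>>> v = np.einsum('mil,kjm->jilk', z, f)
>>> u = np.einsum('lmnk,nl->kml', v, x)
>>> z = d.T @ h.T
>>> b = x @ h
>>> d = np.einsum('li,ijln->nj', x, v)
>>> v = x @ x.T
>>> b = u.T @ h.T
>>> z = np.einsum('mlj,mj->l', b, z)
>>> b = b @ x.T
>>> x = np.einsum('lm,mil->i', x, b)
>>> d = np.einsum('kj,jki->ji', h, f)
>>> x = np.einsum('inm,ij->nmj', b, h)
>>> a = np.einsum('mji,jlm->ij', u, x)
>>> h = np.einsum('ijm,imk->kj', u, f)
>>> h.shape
(11, 2)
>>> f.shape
(7, 31, 11)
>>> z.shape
(2,)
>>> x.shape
(2, 11, 7)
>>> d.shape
(7, 11)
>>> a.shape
(31, 2)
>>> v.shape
(11, 11)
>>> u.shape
(7, 2, 31)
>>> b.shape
(31, 2, 11)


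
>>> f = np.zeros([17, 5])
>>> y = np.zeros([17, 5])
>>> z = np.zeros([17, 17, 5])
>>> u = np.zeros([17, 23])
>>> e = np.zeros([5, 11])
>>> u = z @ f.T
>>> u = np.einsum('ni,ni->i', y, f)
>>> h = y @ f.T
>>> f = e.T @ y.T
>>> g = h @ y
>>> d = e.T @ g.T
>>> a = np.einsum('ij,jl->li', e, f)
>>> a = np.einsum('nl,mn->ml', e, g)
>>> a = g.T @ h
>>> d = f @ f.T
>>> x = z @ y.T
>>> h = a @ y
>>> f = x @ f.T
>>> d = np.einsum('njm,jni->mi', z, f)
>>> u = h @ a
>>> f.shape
(17, 17, 11)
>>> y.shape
(17, 5)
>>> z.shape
(17, 17, 5)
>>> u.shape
(5, 17)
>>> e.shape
(5, 11)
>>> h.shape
(5, 5)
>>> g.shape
(17, 5)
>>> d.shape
(5, 11)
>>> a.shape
(5, 17)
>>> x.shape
(17, 17, 17)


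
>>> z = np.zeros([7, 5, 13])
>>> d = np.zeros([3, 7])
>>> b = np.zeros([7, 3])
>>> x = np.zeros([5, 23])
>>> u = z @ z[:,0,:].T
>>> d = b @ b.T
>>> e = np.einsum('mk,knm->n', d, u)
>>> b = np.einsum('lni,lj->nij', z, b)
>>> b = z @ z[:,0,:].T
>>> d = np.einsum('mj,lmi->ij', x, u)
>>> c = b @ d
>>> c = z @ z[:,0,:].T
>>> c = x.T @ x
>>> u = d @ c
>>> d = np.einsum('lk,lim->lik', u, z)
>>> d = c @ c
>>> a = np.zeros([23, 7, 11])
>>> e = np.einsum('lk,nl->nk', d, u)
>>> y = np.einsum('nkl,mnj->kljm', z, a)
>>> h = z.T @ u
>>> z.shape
(7, 5, 13)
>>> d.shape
(23, 23)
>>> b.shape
(7, 5, 7)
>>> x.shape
(5, 23)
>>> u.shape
(7, 23)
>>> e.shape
(7, 23)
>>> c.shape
(23, 23)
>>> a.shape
(23, 7, 11)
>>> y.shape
(5, 13, 11, 23)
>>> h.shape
(13, 5, 23)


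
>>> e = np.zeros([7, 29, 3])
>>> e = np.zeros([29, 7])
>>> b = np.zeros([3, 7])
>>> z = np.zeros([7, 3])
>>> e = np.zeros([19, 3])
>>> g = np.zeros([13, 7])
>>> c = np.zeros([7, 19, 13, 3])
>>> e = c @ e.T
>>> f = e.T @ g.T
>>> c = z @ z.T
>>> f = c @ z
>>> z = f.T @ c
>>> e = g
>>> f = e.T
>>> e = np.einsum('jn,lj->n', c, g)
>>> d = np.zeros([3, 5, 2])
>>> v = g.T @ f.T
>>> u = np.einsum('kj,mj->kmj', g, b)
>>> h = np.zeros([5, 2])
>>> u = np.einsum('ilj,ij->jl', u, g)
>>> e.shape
(7,)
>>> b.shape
(3, 7)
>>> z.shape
(3, 7)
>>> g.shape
(13, 7)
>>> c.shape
(7, 7)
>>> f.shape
(7, 13)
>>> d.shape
(3, 5, 2)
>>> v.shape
(7, 7)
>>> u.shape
(7, 3)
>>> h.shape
(5, 2)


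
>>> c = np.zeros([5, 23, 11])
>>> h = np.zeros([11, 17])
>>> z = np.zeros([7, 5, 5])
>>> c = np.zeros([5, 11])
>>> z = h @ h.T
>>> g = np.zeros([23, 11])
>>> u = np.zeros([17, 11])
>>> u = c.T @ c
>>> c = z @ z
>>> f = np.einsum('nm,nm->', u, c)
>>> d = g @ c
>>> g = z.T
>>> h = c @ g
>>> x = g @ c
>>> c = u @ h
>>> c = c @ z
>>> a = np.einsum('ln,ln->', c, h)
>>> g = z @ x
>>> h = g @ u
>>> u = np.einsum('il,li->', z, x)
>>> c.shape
(11, 11)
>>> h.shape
(11, 11)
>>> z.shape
(11, 11)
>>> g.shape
(11, 11)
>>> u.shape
()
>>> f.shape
()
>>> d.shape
(23, 11)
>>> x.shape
(11, 11)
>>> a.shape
()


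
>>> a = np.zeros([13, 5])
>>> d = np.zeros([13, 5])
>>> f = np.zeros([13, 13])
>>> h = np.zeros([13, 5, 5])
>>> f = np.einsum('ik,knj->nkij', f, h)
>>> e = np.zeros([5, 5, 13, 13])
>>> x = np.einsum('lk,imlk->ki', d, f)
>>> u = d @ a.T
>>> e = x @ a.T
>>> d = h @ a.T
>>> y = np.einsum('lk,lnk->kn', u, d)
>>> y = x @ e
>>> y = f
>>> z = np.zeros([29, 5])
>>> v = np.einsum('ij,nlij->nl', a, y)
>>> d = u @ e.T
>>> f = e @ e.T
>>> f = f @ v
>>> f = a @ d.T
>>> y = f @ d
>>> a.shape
(13, 5)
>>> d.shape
(13, 5)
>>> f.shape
(13, 13)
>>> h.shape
(13, 5, 5)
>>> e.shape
(5, 13)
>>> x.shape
(5, 5)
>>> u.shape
(13, 13)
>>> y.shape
(13, 5)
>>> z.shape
(29, 5)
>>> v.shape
(5, 13)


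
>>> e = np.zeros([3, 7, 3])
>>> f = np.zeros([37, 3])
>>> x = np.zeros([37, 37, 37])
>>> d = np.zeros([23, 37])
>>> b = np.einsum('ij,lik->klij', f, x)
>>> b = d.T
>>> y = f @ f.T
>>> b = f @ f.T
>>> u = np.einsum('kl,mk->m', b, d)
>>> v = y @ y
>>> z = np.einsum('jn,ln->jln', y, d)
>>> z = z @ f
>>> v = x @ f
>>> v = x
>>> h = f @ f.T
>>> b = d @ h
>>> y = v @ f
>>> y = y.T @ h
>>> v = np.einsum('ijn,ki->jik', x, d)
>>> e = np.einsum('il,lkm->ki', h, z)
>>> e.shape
(23, 37)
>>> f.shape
(37, 3)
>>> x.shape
(37, 37, 37)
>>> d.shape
(23, 37)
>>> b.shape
(23, 37)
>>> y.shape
(3, 37, 37)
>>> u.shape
(23,)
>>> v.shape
(37, 37, 23)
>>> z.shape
(37, 23, 3)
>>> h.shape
(37, 37)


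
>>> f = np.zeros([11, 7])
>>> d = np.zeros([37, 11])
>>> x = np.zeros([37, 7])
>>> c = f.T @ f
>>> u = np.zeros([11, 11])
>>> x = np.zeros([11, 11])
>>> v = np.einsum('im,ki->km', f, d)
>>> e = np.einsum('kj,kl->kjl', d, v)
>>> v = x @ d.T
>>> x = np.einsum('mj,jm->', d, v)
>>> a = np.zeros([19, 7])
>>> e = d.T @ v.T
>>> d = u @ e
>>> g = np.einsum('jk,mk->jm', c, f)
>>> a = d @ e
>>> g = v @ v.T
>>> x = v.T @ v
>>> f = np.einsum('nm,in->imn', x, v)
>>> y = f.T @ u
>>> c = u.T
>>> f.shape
(11, 37, 37)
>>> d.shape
(11, 11)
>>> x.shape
(37, 37)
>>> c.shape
(11, 11)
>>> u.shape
(11, 11)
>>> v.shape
(11, 37)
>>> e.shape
(11, 11)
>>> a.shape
(11, 11)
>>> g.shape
(11, 11)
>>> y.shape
(37, 37, 11)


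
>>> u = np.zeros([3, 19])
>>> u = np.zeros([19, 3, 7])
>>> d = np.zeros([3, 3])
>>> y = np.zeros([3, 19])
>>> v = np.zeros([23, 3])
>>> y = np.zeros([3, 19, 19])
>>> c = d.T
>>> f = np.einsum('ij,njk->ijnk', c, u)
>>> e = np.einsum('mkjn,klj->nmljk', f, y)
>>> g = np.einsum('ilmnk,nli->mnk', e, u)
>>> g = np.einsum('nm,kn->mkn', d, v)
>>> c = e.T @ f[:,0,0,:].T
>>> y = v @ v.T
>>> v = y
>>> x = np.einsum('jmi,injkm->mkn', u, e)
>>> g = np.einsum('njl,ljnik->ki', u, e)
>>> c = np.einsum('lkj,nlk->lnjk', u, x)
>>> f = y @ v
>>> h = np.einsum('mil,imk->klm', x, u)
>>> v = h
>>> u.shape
(19, 3, 7)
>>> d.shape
(3, 3)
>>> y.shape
(23, 23)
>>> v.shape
(7, 3, 3)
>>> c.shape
(19, 3, 7, 3)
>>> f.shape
(23, 23)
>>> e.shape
(7, 3, 19, 19, 3)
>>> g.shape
(3, 19)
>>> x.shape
(3, 19, 3)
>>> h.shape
(7, 3, 3)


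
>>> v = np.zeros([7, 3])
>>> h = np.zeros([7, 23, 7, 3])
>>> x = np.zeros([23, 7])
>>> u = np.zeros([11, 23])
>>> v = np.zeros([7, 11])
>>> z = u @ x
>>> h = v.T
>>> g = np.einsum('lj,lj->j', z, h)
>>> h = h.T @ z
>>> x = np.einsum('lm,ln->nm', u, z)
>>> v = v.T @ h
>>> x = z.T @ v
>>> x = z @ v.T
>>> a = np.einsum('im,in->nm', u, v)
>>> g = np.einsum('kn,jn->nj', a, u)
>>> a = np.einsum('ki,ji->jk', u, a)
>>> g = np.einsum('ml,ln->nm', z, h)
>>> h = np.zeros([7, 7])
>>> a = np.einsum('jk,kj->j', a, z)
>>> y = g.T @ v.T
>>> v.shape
(11, 7)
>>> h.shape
(7, 7)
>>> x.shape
(11, 11)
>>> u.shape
(11, 23)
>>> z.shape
(11, 7)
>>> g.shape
(7, 11)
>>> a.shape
(7,)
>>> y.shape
(11, 11)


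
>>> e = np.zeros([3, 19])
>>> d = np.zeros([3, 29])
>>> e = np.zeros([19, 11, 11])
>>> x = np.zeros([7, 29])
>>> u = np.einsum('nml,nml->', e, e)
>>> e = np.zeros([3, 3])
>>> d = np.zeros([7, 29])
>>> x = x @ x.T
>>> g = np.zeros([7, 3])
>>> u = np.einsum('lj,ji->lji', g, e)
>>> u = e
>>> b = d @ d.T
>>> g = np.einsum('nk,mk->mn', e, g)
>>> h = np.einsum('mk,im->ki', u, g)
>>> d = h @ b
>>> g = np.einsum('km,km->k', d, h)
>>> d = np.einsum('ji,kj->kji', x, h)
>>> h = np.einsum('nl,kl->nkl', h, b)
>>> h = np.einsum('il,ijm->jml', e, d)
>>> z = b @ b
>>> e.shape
(3, 3)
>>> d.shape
(3, 7, 7)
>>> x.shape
(7, 7)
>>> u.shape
(3, 3)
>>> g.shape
(3,)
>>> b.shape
(7, 7)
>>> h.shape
(7, 7, 3)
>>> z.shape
(7, 7)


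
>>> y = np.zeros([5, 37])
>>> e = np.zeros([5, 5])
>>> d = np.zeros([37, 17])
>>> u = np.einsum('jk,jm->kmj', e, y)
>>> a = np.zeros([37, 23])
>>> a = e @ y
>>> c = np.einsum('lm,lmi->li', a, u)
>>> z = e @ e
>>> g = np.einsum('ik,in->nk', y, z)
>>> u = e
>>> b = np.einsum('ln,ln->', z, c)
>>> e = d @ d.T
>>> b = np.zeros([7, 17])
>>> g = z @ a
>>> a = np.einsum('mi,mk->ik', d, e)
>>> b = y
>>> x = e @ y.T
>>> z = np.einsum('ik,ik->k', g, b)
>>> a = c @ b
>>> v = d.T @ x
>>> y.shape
(5, 37)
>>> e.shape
(37, 37)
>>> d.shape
(37, 17)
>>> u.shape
(5, 5)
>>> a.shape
(5, 37)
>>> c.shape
(5, 5)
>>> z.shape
(37,)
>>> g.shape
(5, 37)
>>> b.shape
(5, 37)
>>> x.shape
(37, 5)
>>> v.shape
(17, 5)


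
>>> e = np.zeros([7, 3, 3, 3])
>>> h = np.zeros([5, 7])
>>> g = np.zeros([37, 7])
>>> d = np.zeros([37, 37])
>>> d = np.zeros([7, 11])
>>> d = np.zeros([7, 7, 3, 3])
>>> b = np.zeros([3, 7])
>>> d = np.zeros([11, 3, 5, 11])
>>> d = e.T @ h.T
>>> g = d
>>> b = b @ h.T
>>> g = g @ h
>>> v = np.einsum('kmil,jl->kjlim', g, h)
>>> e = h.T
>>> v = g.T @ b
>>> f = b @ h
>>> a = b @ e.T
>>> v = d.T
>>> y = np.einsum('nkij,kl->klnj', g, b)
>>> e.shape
(7, 5)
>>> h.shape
(5, 7)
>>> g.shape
(3, 3, 3, 7)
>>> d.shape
(3, 3, 3, 5)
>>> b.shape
(3, 5)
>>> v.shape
(5, 3, 3, 3)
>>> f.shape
(3, 7)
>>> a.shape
(3, 7)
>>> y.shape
(3, 5, 3, 7)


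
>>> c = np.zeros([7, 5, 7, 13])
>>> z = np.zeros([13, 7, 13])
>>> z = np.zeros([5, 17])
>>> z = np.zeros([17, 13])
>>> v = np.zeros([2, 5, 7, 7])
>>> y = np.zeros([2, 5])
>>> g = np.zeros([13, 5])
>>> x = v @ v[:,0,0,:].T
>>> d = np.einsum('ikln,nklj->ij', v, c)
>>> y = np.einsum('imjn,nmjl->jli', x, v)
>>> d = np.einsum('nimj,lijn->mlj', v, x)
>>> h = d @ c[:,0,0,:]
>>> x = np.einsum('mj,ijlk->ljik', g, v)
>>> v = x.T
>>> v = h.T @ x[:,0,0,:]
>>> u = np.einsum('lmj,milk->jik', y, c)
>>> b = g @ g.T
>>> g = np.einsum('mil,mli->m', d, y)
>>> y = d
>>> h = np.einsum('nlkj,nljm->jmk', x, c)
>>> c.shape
(7, 5, 7, 13)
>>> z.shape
(17, 13)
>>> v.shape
(13, 2, 7)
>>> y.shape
(7, 2, 7)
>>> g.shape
(7,)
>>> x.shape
(7, 5, 2, 7)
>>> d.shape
(7, 2, 7)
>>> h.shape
(7, 13, 2)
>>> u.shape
(2, 5, 13)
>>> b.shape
(13, 13)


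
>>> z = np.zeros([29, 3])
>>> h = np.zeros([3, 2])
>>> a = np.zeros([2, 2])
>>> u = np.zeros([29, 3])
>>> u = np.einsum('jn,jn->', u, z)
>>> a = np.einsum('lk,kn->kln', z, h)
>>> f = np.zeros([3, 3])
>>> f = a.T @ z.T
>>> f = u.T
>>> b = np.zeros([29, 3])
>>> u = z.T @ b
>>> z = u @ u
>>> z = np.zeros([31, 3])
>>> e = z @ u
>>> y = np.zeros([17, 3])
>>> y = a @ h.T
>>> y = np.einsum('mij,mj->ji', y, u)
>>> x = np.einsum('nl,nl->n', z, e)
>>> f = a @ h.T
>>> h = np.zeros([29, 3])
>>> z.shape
(31, 3)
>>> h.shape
(29, 3)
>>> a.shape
(3, 29, 2)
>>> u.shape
(3, 3)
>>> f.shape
(3, 29, 3)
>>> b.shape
(29, 3)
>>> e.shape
(31, 3)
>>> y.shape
(3, 29)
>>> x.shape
(31,)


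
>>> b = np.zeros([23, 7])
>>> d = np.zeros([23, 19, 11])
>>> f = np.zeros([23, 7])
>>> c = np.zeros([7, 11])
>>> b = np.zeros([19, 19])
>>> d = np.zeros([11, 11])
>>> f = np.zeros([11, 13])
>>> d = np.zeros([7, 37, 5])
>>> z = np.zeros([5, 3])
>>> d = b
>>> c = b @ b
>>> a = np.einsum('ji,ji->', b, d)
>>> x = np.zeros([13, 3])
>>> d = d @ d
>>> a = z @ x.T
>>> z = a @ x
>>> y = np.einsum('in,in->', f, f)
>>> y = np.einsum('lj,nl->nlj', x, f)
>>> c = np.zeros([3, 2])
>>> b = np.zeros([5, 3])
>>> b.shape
(5, 3)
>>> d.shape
(19, 19)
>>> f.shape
(11, 13)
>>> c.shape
(3, 2)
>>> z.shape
(5, 3)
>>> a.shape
(5, 13)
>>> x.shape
(13, 3)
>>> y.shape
(11, 13, 3)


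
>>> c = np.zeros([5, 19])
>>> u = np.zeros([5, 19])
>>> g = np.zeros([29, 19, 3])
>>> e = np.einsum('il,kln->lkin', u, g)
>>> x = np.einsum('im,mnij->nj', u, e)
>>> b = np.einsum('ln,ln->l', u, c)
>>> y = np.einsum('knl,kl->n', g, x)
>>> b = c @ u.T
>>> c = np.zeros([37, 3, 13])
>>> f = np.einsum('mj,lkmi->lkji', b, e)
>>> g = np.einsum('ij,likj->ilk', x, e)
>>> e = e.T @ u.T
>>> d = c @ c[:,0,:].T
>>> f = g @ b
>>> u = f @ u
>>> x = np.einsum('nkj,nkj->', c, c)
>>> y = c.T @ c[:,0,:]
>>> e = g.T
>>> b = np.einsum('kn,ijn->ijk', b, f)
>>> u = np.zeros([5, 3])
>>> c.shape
(37, 3, 13)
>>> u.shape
(5, 3)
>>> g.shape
(29, 19, 5)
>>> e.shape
(5, 19, 29)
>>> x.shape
()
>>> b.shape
(29, 19, 5)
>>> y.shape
(13, 3, 13)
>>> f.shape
(29, 19, 5)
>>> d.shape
(37, 3, 37)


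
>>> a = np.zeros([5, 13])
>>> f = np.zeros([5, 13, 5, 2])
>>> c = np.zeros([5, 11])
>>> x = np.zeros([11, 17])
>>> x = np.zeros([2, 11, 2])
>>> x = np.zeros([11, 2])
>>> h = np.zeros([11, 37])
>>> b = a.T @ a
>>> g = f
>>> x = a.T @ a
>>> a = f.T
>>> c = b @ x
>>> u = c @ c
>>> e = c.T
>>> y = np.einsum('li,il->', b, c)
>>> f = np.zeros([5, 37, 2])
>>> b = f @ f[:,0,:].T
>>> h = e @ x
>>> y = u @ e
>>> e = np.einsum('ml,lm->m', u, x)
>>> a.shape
(2, 5, 13, 5)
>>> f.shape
(5, 37, 2)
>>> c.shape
(13, 13)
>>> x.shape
(13, 13)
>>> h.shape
(13, 13)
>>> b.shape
(5, 37, 5)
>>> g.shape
(5, 13, 5, 2)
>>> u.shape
(13, 13)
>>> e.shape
(13,)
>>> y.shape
(13, 13)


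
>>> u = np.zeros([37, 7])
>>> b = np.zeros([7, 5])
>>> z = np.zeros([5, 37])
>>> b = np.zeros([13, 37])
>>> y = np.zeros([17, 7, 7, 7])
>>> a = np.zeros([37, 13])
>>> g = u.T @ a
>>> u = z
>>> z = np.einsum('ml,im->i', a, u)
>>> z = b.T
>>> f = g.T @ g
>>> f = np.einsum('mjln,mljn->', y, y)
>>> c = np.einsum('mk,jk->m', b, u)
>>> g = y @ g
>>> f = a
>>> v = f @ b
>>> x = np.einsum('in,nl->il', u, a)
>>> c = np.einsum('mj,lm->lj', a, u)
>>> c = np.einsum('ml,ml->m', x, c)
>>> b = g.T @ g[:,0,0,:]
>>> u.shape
(5, 37)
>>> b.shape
(13, 7, 7, 13)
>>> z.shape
(37, 13)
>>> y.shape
(17, 7, 7, 7)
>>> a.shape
(37, 13)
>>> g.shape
(17, 7, 7, 13)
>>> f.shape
(37, 13)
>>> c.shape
(5,)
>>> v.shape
(37, 37)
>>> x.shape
(5, 13)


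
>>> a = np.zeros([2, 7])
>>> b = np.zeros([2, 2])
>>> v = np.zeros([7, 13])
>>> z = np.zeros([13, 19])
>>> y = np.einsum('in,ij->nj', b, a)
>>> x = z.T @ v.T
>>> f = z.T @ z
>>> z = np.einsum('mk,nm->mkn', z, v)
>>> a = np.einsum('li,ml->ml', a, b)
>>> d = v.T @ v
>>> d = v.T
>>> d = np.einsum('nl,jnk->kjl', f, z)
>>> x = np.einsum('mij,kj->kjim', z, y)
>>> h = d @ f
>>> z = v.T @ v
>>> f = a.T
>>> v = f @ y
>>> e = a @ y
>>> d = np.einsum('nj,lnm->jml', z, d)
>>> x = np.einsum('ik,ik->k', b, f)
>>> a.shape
(2, 2)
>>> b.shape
(2, 2)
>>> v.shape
(2, 7)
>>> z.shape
(13, 13)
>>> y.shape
(2, 7)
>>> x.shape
(2,)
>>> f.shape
(2, 2)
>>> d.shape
(13, 19, 7)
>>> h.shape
(7, 13, 19)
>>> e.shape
(2, 7)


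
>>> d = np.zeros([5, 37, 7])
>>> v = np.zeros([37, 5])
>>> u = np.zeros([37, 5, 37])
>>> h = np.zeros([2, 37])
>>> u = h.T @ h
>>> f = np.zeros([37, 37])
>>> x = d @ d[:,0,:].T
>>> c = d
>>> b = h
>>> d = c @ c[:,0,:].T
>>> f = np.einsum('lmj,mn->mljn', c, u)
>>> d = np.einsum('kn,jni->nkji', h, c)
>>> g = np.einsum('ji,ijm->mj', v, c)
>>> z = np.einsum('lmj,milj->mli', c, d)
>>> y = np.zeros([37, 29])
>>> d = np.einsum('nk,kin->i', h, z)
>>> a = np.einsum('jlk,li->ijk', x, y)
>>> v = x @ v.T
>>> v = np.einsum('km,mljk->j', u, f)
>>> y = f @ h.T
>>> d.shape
(5,)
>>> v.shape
(7,)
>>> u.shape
(37, 37)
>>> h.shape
(2, 37)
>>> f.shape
(37, 5, 7, 37)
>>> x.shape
(5, 37, 5)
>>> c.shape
(5, 37, 7)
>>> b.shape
(2, 37)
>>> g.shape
(7, 37)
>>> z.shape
(37, 5, 2)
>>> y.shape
(37, 5, 7, 2)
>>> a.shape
(29, 5, 5)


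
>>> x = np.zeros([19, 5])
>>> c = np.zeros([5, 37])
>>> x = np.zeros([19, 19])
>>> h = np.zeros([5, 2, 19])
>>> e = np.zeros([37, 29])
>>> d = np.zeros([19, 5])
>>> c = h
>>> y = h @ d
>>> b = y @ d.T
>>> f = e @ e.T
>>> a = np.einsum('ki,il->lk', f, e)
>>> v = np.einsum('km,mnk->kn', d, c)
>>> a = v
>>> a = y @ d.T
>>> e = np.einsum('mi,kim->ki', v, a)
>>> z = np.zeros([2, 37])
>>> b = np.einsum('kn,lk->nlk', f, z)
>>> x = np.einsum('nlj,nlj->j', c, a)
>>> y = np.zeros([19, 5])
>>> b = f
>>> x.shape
(19,)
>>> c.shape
(5, 2, 19)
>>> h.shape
(5, 2, 19)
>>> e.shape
(5, 2)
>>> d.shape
(19, 5)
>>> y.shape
(19, 5)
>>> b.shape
(37, 37)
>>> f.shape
(37, 37)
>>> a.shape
(5, 2, 19)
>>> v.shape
(19, 2)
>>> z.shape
(2, 37)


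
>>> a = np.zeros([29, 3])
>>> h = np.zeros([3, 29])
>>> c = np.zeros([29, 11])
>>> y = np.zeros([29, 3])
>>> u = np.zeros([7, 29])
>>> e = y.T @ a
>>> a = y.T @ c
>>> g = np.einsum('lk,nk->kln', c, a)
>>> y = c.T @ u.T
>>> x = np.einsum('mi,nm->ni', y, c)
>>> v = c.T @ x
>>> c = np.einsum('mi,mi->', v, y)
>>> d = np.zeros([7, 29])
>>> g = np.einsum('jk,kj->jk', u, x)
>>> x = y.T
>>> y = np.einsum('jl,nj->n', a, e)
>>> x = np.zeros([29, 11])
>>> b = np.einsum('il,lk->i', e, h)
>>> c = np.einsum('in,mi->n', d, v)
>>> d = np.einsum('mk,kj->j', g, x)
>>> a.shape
(3, 11)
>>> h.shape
(3, 29)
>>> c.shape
(29,)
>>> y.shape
(3,)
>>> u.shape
(7, 29)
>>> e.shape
(3, 3)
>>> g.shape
(7, 29)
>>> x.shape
(29, 11)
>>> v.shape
(11, 7)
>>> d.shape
(11,)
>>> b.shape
(3,)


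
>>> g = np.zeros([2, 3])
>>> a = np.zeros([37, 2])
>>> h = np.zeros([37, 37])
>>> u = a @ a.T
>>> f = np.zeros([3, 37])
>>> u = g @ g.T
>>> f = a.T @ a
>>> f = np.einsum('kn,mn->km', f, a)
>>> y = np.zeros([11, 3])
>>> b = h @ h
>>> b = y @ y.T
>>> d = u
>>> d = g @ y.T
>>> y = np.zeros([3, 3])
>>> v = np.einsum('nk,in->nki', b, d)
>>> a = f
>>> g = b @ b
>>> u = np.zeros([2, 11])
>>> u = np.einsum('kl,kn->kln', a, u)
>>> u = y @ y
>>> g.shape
(11, 11)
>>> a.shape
(2, 37)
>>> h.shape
(37, 37)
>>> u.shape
(3, 3)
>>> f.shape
(2, 37)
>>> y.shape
(3, 3)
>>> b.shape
(11, 11)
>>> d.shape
(2, 11)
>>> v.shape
(11, 11, 2)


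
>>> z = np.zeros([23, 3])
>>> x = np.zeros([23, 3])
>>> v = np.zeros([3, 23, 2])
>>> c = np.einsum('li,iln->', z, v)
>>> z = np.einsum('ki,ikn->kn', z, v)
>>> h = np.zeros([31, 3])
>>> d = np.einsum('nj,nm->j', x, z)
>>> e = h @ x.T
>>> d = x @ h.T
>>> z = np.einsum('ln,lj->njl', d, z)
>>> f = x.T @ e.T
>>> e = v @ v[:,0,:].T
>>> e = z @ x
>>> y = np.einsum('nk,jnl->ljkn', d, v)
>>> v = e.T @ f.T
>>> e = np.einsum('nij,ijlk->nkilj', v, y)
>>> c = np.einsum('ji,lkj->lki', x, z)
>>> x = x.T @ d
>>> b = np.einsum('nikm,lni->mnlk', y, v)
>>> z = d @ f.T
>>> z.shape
(23, 3)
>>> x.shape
(3, 31)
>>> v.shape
(3, 2, 3)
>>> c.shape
(31, 2, 3)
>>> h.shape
(31, 3)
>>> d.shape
(23, 31)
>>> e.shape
(3, 23, 2, 31, 3)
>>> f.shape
(3, 31)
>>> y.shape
(2, 3, 31, 23)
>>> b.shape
(23, 2, 3, 31)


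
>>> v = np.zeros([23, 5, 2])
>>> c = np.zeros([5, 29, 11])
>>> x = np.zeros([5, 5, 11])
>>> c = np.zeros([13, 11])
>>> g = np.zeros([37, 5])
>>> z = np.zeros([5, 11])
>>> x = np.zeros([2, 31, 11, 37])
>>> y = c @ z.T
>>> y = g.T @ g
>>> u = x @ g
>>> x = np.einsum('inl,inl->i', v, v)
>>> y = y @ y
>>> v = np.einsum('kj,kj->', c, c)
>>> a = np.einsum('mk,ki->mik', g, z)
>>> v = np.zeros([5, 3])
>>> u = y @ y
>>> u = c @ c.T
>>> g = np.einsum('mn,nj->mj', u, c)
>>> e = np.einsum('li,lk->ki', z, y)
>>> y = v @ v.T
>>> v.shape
(5, 3)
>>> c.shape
(13, 11)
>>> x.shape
(23,)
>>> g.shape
(13, 11)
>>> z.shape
(5, 11)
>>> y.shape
(5, 5)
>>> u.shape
(13, 13)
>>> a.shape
(37, 11, 5)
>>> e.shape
(5, 11)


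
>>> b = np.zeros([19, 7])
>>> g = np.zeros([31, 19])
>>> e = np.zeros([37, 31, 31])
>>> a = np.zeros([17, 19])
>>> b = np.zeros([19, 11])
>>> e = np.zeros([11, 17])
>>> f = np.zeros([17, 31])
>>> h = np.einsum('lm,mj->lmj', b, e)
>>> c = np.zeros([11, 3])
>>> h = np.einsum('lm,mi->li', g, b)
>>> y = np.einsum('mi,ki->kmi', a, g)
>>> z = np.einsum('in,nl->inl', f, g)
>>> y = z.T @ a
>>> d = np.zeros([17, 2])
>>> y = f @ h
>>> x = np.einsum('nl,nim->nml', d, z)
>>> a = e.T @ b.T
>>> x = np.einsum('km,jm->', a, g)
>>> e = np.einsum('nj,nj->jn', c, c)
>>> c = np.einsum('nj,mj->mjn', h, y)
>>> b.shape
(19, 11)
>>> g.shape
(31, 19)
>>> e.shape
(3, 11)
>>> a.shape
(17, 19)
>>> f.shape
(17, 31)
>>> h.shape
(31, 11)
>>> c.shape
(17, 11, 31)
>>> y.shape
(17, 11)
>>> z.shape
(17, 31, 19)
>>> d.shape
(17, 2)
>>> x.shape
()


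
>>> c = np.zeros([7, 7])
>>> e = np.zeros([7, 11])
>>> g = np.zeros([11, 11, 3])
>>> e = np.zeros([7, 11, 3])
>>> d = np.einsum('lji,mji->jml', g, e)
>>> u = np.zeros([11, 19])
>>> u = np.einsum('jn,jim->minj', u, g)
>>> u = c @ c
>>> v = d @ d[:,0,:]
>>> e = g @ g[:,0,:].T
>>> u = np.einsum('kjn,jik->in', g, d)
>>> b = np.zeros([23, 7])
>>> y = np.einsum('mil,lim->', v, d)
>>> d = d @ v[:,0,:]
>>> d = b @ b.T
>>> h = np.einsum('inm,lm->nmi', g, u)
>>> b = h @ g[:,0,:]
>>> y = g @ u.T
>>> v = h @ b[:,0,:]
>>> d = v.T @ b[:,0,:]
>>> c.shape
(7, 7)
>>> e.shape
(11, 11, 11)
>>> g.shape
(11, 11, 3)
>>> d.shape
(3, 3, 3)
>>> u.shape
(7, 3)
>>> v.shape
(11, 3, 3)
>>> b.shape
(11, 3, 3)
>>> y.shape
(11, 11, 7)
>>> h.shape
(11, 3, 11)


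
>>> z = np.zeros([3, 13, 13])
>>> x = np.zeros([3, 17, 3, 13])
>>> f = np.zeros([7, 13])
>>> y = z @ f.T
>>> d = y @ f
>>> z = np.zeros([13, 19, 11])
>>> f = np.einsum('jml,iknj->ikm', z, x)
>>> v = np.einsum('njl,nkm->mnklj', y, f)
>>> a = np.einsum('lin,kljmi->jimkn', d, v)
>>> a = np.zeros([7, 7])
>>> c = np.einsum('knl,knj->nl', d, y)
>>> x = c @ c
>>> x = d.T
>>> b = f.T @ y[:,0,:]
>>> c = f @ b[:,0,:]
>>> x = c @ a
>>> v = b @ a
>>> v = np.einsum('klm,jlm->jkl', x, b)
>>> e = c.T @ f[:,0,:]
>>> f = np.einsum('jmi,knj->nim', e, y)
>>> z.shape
(13, 19, 11)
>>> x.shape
(3, 17, 7)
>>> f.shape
(13, 19, 17)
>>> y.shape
(3, 13, 7)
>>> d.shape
(3, 13, 13)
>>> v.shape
(19, 3, 17)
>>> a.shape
(7, 7)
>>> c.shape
(3, 17, 7)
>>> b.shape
(19, 17, 7)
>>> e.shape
(7, 17, 19)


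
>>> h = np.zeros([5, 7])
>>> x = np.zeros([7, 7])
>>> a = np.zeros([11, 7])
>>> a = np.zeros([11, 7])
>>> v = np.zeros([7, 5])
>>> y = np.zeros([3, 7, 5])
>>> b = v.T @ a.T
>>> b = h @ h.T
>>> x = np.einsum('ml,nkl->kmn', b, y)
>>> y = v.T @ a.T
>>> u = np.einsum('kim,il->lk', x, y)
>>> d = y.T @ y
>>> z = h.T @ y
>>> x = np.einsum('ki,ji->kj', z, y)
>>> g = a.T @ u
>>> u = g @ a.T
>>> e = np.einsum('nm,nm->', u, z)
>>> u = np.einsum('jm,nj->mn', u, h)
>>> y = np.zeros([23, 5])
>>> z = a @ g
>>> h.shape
(5, 7)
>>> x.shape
(7, 5)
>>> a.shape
(11, 7)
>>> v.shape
(7, 5)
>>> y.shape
(23, 5)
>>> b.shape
(5, 5)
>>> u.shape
(11, 5)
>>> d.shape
(11, 11)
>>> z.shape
(11, 7)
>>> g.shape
(7, 7)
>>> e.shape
()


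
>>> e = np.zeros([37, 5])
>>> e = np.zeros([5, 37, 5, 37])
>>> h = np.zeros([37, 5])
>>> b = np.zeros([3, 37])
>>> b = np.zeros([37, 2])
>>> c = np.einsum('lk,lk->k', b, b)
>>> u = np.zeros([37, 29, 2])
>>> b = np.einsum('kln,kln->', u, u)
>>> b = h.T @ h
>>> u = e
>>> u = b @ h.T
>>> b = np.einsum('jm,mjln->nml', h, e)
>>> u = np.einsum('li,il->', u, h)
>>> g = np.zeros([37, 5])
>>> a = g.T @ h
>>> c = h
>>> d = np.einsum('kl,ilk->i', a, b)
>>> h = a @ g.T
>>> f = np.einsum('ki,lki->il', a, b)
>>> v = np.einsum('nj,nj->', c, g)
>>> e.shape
(5, 37, 5, 37)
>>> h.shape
(5, 37)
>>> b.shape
(37, 5, 5)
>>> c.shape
(37, 5)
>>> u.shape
()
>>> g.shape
(37, 5)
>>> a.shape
(5, 5)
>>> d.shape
(37,)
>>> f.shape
(5, 37)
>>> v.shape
()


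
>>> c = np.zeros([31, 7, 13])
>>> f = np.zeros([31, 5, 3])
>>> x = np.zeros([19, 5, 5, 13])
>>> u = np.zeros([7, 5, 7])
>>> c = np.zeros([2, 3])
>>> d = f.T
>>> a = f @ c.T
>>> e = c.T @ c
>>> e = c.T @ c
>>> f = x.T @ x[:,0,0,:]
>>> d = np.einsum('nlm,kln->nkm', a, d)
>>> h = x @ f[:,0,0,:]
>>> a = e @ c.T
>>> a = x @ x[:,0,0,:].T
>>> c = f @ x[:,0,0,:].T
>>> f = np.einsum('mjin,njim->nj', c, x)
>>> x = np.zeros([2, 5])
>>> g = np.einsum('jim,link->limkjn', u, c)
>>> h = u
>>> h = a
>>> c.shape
(13, 5, 5, 19)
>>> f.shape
(19, 5)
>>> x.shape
(2, 5)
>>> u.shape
(7, 5, 7)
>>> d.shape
(31, 3, 2)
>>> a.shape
(19, 5, 5, 19)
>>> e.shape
(3, 3)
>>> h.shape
(19, 5, 5, 19)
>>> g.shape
(13, 5, 7, 19, 7, 5)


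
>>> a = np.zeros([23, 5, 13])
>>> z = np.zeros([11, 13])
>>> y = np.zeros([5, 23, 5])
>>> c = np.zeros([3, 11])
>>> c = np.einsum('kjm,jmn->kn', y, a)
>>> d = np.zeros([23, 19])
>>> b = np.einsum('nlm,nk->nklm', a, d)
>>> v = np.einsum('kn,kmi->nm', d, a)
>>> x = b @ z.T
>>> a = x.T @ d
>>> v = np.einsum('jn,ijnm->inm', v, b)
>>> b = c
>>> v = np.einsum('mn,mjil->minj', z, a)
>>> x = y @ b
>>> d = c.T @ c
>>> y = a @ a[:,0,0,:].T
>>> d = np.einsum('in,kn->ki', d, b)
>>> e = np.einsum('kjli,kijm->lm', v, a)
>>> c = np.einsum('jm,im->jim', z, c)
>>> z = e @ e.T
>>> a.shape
(11, 5, 19, 19)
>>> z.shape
(13, 13)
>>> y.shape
(11, 5, 19, 11)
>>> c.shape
(11, 5, 13)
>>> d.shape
(5, 13)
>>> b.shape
(5, 13)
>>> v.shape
(11, 19, 13, 5)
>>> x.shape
(5, 23, 13)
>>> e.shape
(13, 19)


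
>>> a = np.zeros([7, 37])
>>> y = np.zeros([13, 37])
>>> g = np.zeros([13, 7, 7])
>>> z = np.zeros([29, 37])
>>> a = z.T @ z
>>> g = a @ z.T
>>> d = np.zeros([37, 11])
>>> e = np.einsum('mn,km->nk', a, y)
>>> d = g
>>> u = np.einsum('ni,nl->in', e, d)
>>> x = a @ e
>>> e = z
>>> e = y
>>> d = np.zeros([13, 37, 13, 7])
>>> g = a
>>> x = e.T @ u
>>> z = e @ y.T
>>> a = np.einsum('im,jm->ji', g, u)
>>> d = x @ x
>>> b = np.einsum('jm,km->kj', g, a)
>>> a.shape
(13, 37)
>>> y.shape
(13, 37)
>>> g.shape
(37, 37)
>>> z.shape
(13, 13)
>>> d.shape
(37, 37)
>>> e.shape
(13, 37)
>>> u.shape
(13, 37)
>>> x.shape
(37, 37)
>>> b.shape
(13, 37)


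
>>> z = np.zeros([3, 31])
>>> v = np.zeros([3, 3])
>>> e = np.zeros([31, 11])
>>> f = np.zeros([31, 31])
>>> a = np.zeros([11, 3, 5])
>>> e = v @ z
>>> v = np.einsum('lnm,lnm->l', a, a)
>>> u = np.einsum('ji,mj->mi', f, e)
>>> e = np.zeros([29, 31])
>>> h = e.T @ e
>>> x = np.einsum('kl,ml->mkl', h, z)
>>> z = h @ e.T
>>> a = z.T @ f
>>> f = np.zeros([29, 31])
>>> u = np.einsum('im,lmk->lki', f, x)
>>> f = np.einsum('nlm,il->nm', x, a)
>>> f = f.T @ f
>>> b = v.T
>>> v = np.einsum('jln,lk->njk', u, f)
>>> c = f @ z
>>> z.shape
(31, 29)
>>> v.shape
(29, 3, 31)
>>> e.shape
(29, 31)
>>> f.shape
(31, 31)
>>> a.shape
(29, 31)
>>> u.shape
(3, 31, 29)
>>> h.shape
(31, 31)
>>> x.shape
(3, 31, 31)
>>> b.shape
(11,)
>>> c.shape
(31, 29)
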